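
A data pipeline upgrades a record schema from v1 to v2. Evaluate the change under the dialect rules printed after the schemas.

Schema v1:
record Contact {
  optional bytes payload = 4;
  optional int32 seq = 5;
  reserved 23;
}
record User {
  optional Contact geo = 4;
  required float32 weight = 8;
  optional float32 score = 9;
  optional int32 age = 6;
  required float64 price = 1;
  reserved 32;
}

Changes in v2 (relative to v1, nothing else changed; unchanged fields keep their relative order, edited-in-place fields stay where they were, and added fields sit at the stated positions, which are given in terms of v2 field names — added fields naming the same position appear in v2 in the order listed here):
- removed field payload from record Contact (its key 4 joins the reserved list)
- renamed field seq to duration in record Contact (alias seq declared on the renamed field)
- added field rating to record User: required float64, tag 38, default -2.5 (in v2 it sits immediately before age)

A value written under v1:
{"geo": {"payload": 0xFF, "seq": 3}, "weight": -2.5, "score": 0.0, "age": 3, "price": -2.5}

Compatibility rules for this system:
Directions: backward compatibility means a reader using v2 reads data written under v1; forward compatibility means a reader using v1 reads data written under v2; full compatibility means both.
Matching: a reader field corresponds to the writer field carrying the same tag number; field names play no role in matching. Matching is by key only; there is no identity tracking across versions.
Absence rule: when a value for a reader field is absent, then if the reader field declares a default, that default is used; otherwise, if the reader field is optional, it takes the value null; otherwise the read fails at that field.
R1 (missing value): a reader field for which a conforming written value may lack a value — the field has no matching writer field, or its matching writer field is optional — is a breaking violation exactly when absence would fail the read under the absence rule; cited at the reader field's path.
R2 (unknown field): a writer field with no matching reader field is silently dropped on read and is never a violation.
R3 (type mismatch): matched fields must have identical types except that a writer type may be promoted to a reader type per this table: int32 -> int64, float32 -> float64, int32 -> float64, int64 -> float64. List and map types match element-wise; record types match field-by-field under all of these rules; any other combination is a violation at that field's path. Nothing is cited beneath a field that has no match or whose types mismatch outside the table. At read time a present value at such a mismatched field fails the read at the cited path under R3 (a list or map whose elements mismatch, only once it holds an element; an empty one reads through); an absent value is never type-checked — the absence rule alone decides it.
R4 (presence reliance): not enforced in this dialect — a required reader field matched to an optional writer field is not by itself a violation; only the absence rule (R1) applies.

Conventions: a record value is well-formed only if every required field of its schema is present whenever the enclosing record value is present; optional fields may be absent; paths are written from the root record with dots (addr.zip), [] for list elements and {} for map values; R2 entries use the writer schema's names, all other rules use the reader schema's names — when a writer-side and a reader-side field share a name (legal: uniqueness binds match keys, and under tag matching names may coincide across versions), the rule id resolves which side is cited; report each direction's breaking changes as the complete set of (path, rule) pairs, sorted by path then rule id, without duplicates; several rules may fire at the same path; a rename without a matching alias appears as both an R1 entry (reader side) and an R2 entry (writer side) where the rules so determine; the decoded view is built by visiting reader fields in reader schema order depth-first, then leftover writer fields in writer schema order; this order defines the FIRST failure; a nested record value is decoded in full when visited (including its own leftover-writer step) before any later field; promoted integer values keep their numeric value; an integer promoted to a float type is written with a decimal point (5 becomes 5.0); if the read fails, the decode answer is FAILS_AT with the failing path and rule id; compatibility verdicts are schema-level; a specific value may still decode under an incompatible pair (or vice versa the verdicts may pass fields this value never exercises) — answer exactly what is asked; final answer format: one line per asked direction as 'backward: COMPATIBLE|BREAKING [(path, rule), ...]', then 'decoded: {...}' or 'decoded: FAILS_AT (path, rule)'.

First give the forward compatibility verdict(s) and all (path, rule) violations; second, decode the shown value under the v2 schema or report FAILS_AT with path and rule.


each type pair in User: writer, then reader
forward analysis of User with v1 as reader and v2 as writer:
  geo: Contact -> Contact, writer optional; from geo
  weight: float32 -> float32, writer required; from weight
  score: float32 -> float32, writer optional; from score
  age: int32 -> int32, writer optional; from age
  price: float64 -> float64, writer required; from price
  writer rating: unknown to reader
  no writer field matches reader geo.payload
  geo.seq: int32 -> int32, writer optional; from geo.duration
  => forward verdict for User: COMPATIBLE, no violations
decode walk for User under reader schema v2:
  geo.duration := 3 (from writer seq)
  writer geo.payload: unknown -> dropped
  weight := -2.5
  score := 0.0
  rating := -2.5 (absent -> default)
  age := 3
  price := -2.5
  => decoded: {"geo": {"duration": 3}, "weight": -2.5, "score": 0.0, "rating": -2.5, "age": 3, "price": -2.5}

forward: COMPATIBLE []; decoded: {"geo": {"duration": 3}, "weight": -2.5, "score": 0.0, "rating": -2.5, "age": 3, "price": -2.5}


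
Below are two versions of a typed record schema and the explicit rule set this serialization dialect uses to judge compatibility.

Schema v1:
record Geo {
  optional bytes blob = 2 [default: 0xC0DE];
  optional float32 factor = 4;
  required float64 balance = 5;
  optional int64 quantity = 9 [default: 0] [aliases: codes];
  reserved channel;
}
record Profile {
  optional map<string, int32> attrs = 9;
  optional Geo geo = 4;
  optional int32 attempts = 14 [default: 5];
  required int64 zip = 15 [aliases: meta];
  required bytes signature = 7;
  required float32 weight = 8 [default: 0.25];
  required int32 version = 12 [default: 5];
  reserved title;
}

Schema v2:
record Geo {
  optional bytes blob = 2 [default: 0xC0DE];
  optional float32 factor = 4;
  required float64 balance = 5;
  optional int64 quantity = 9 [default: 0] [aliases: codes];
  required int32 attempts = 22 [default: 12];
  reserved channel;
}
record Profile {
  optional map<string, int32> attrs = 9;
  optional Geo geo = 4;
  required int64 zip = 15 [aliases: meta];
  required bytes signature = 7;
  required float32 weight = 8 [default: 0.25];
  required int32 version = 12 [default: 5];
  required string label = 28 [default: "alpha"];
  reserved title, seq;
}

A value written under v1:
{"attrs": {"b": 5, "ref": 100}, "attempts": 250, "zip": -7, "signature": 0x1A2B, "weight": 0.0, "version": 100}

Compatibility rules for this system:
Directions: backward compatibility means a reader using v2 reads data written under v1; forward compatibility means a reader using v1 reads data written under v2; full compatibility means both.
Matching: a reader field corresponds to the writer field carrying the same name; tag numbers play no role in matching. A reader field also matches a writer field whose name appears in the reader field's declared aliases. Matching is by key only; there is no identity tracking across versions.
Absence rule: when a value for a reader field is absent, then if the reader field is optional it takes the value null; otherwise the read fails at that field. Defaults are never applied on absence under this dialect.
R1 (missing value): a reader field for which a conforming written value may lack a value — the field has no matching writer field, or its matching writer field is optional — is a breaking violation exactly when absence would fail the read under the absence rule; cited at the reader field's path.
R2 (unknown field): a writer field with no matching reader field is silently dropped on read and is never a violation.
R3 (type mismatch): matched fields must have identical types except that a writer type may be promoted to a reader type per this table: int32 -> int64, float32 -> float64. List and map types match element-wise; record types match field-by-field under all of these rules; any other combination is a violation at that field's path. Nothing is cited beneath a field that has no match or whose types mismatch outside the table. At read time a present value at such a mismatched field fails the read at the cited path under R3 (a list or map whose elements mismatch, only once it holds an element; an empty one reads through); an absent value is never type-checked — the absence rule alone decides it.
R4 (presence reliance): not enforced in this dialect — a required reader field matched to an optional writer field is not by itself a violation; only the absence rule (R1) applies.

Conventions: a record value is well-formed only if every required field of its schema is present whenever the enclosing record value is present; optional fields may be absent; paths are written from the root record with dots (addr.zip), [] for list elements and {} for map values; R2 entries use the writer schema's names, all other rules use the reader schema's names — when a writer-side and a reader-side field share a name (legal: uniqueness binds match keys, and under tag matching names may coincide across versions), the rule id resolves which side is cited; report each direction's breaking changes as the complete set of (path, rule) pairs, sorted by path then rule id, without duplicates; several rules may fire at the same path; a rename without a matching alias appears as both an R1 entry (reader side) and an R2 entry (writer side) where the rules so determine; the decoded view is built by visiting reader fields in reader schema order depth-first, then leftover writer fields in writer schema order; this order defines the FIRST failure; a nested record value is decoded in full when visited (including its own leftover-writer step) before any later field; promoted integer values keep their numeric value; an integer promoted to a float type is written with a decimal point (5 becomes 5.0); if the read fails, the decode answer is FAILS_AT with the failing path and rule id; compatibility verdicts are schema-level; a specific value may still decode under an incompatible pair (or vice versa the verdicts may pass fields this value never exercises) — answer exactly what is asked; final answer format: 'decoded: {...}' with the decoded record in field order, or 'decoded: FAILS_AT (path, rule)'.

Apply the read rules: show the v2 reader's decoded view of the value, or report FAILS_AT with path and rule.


decoded: FAILS_AT (label, R1)

the writer's type comes first in each Profile pair
decoding the Profile value with the v2 reader:
  attrs := {"b": 5, "ref": 100}
  geo := null (absent, optional -> null)
  zip := -7
  signature := 0x1A2B
  weight := 0.0
  version := 100
  read fails at label under R1 (no fill)
  => FAILS_AT (label, R1)
the other Profile changes do not affect what is asked:
  removed field attempts from record Profile -> triggers nothing under the printed rules; the Profile answer is the same either way
  added field attempts to record Geo: required int32, tag 22, default 12 (in v2 it sits last) -> matters for Profile compatibility verdicts, not for this value's decode


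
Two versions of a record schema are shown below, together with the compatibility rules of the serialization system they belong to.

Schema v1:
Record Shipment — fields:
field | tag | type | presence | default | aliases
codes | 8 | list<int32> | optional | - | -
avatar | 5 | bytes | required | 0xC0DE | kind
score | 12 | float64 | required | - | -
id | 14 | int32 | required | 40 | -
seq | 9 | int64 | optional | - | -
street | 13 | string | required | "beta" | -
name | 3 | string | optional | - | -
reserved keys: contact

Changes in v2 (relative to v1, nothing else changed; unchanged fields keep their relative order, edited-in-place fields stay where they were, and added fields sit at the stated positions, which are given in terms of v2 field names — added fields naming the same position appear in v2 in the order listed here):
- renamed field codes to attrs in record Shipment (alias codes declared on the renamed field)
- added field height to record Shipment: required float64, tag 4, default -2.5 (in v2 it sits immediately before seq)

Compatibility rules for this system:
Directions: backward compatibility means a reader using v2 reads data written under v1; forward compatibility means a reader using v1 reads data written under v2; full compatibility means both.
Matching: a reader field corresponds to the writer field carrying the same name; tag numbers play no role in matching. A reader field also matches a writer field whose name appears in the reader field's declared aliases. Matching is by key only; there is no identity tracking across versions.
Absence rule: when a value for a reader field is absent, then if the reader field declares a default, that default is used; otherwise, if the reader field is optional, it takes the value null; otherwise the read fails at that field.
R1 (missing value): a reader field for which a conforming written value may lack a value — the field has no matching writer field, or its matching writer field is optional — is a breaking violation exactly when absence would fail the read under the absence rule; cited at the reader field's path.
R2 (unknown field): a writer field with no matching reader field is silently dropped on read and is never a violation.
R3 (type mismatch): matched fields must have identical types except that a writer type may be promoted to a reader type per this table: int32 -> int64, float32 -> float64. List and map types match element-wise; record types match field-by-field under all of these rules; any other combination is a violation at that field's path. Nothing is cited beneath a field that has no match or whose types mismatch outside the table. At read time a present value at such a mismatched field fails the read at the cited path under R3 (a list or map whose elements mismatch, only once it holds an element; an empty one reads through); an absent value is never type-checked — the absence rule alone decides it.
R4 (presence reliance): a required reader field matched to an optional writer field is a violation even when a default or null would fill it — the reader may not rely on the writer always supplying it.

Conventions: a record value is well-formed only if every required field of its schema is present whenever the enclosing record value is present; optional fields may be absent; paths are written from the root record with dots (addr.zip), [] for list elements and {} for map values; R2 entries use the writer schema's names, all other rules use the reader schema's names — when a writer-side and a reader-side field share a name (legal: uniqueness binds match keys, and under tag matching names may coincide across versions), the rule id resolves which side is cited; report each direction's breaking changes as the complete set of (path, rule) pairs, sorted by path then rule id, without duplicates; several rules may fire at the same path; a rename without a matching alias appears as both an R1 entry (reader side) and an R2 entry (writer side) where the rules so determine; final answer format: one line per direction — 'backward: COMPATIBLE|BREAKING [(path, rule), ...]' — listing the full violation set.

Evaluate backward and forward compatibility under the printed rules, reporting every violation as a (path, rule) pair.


the writer's type comes first in each Shipment pair
backward pass over Shipment, reader schema v2, writer schema v1:
  attrs: list<int32> -> list<int32>, writer optional; from codes
  avatar: bytes -> bytes, writer required; from avatar
  score: float64 -> float64, writer required; from score
  id: int32 -> int32, writer required; from id
  height: no writer-side match
  seq: int64 -> int64, writer optional; from seq
  street: string -> string, writer required; from street
  name: string -> string, writer optional; from name
  nothing fires on Shipment: backward is COMPATIBLE
forward pass over Shipment, reader schema v1, writer schema v2:
  codes: no writer-side match
  avatar: bytes -> bytes, writer required; from avatar
  score: float64 -> float64, writer required; from score
  id: int32 -> int32, writer required; from id
  seq: int64 -> int64, writer optional; from seq
  street: string -> string, writer required; from street
  name: string -> string, writer optional; from name
  writer attrs: unknown to reader
  writer height: unknown to reader
  nothing fires on Shipment: forward is COMPATIBLE

backward: COMPATIBLE []; forward: COMPATIBLE []


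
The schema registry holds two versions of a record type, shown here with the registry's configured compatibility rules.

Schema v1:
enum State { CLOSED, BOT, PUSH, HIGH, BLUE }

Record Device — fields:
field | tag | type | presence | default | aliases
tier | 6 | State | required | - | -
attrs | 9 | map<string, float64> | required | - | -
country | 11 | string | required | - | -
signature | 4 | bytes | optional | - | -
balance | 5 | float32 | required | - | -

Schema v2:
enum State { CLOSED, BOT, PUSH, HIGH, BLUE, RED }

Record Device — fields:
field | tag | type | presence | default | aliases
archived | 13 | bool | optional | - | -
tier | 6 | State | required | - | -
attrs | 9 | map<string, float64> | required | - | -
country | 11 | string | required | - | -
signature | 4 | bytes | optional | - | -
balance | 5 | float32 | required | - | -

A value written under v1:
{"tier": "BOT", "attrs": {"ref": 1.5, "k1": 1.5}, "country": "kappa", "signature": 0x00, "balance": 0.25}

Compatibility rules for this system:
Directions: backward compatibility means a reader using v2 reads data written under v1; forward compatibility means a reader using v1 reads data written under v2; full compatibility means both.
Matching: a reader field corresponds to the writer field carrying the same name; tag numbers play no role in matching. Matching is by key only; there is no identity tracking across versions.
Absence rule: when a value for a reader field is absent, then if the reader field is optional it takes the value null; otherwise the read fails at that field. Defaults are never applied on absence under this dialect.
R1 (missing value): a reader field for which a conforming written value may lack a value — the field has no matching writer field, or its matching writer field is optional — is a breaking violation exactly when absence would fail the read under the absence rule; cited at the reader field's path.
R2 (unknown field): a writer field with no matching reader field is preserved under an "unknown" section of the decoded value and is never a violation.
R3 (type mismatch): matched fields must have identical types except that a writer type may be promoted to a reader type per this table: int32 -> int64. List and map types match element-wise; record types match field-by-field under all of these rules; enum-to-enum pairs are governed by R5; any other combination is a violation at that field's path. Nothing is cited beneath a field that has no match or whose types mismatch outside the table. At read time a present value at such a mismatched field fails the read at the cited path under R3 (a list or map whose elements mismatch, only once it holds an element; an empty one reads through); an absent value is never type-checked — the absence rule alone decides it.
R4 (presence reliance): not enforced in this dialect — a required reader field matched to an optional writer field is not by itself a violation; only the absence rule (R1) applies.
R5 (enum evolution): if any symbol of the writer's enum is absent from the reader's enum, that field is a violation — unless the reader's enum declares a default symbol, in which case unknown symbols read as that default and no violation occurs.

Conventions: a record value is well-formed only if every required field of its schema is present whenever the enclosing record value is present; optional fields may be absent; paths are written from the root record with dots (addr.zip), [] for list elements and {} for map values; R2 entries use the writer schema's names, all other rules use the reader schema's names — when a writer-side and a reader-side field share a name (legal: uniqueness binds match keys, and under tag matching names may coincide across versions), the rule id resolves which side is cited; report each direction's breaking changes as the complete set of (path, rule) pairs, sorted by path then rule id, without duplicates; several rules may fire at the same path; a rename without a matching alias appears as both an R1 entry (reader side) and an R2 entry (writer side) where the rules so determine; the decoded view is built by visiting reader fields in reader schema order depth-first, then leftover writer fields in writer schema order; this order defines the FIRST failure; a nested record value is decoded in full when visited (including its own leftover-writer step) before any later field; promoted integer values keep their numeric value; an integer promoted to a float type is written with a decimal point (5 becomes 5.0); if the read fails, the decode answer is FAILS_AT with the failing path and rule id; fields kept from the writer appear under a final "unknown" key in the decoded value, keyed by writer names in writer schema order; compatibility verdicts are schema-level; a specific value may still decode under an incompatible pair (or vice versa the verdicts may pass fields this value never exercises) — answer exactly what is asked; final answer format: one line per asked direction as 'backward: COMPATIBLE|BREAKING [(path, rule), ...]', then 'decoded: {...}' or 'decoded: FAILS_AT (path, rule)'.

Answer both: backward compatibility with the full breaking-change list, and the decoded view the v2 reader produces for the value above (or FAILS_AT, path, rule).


backward: COMPATIBLE []; decoded: {"archived": null, "tier": "BOT", "attrs": {"ref": 1.5, "k1": 1.5}, "country": "kappa", "signature": 0x00, "balance": 0.25}

in Device below, arrows point writer -> reader
backward on Device — v2 reading data written by v1:
  archived: no writer match
  State -> State, writer required: tier aligns to tier
  map<string, float64> -> map<string, float64>, writer required: attrs aligns to attrs
  string -> string, writer required: country aligns to country
  bytes -> bytes, writer optional: signature aligns to signature
  float32 -> float32, writer required: balance aligns to balance
  => no violations; backward on Device: COMPATIBLE
decode (reader v2):
  archived := null (not supplied -> null)
  tier := "BOT"
  attrs := {"ref": 1.5, "k1": 1.5}
  country := "kappa"
  signature := 0x00
  balance := 0.25
  => decoded: {"archived": null, "tier": "BOT", "attrs": {"ref": 1.5, "k1": 1.5}, "country": "kappa", "signature": 0x00, "balance": 0.25}
the other Device changes do not affect what is asked:
  enum State (field tier in record Device): symbol RED added -> fires only in the forward direction of Device, which is not asked here


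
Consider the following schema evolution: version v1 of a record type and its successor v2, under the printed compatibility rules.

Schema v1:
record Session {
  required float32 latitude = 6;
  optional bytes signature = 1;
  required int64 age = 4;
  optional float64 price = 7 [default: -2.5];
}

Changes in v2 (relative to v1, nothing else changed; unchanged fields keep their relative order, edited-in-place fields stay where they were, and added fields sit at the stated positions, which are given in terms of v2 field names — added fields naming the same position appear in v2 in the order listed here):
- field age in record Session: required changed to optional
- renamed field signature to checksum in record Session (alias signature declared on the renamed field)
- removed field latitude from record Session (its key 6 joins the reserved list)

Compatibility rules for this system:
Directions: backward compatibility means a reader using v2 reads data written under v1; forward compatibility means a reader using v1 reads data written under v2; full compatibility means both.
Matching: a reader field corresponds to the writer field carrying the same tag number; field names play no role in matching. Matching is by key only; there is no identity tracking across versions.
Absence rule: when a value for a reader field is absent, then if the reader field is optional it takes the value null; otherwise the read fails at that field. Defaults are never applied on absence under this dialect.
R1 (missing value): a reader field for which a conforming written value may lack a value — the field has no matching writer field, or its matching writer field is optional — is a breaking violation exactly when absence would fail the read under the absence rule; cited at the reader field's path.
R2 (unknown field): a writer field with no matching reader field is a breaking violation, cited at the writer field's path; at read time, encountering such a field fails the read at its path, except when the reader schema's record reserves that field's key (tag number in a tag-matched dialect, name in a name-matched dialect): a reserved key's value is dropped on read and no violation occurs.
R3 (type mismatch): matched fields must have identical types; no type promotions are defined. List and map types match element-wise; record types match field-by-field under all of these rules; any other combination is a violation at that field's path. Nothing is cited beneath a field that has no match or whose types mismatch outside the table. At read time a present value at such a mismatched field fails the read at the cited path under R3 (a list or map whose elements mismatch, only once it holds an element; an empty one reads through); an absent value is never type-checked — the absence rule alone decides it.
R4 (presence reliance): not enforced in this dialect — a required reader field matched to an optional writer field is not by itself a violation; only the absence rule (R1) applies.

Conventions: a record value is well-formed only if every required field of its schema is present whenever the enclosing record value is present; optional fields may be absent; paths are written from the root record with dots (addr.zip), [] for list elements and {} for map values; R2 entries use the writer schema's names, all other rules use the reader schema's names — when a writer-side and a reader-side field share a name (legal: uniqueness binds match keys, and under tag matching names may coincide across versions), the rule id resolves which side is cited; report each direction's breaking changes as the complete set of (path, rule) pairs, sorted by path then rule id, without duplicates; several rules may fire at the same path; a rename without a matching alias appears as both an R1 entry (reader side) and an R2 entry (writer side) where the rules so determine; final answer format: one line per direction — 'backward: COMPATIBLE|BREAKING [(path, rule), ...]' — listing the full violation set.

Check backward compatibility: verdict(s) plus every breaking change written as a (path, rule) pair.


backward: COMPATIBLE []

each type pair in Session: writer, then reader
backward pass over Session, reader schema v2, writer schema v1:
  checksum <- signature (bytes -> bytes, writer optional)
  age <- age (int64 -> int64, writer required)
  price <- price (float64 -> float64, writer optional)
  writer field latitude has no reader counterpart
  nothing fires on Session: backward is COMPATIBLE
the other Session changes do not affect what is asked:
  field age in record Session: required changed to optional -> its effect on Session is confined to the forward direction, not asked
  renamed field signature to checksum in record Session (alias signature declared on the renamed field) -> triggers nothing under Session's printed rules — same verdict
  removed field latitude from record Session (its key 6 joins the reserved list) -> its effect on Session is confined to the forward direction, not asked


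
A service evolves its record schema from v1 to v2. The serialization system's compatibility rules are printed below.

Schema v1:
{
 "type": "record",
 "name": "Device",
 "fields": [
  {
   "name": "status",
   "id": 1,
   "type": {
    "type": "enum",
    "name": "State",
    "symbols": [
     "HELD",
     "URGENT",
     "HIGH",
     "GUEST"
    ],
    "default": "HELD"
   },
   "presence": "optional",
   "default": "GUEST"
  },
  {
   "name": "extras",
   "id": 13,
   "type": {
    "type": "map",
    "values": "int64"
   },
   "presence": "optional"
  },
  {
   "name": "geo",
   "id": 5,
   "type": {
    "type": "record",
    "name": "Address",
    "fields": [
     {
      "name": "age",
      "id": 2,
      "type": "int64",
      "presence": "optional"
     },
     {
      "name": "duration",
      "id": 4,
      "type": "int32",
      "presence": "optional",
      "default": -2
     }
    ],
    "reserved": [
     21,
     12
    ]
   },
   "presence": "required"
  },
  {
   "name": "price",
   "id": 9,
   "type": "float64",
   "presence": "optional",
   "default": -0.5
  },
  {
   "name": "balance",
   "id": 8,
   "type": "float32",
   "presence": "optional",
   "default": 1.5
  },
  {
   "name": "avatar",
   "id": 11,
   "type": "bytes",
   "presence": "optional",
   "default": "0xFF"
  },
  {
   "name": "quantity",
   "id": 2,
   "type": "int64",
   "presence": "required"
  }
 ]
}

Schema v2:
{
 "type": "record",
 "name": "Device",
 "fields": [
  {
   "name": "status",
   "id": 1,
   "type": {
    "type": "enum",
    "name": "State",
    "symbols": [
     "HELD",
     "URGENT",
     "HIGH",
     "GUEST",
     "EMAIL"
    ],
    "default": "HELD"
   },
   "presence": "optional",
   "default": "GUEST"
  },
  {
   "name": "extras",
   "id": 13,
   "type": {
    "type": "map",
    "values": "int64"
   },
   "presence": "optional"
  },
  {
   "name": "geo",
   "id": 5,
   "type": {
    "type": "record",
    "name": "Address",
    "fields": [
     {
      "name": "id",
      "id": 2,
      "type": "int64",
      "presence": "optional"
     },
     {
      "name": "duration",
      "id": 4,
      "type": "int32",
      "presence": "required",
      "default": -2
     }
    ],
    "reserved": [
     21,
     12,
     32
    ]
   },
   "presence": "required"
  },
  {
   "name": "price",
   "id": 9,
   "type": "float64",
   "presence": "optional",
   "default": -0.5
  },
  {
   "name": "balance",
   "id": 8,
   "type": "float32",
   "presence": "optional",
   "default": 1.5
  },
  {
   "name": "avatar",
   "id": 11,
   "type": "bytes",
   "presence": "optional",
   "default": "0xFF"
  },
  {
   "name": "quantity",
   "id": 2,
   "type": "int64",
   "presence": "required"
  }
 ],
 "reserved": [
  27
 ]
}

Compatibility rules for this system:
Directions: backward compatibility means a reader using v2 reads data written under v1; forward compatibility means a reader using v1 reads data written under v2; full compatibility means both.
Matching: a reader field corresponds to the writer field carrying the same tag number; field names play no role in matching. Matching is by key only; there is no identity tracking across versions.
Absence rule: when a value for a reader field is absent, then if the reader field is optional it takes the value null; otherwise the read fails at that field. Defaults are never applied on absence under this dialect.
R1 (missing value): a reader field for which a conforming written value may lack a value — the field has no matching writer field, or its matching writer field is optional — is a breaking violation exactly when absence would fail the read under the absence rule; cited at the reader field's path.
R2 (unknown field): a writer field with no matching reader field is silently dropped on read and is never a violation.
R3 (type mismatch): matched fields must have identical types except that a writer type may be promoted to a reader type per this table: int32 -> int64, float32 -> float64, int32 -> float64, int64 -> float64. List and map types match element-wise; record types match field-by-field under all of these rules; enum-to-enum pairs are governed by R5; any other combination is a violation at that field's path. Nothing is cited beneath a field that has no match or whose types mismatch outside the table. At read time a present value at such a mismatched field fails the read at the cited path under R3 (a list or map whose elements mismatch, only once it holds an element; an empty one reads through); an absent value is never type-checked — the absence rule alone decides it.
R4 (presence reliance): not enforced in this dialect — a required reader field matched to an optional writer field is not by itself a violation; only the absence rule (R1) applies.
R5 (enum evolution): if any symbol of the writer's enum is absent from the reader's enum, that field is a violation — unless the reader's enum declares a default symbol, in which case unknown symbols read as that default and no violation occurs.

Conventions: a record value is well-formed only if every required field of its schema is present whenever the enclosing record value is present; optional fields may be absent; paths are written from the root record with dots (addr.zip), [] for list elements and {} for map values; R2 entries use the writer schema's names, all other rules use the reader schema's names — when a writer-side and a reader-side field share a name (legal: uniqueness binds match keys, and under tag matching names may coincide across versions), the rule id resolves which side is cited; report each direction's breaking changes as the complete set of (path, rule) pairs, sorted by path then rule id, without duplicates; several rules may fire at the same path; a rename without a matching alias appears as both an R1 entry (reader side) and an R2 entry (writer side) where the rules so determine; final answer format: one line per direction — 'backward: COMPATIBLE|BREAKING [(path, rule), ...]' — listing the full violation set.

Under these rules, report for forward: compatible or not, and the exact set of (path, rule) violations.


each type pair in Device: writer, then reader
forward pass over Device, reader schema v1, writer schema v2:
  State -> State, writer optional: status aligns to status
  map<string, int64> -> map<string, int64>, writer optional: extras aligns to extras
  Address -> Address, writer required: geo aligns to geo
  float64 -> float64, writer optional: price aligns to price
  float32 -> float32, writer optional: balance aligns to balance
  bytes -> bytes, writer optional: avatar aligns to avatar
  int64 -> int64, writer required: quantity aligns to quantity
  int64 -> int64, writer optional: geo.age aligns to geo.id
  int32 -> int32, writer required: geo.duration aligns to geo.duration
  nothing fires on Device: forward is COMPATIBLE
ruling out the remaining Device differences:
  enum State (field status in record Device): symbol EMAIL added -> inert for the asked Device verdict: nothing fires
  renamed field age to id in record Address -> inert for the asked Device verdict: nothing fires
  field duration in record Address: optional changed to required -> fires only in the backward direction of Device, which is not asked here

forward: COMPATIBLE []


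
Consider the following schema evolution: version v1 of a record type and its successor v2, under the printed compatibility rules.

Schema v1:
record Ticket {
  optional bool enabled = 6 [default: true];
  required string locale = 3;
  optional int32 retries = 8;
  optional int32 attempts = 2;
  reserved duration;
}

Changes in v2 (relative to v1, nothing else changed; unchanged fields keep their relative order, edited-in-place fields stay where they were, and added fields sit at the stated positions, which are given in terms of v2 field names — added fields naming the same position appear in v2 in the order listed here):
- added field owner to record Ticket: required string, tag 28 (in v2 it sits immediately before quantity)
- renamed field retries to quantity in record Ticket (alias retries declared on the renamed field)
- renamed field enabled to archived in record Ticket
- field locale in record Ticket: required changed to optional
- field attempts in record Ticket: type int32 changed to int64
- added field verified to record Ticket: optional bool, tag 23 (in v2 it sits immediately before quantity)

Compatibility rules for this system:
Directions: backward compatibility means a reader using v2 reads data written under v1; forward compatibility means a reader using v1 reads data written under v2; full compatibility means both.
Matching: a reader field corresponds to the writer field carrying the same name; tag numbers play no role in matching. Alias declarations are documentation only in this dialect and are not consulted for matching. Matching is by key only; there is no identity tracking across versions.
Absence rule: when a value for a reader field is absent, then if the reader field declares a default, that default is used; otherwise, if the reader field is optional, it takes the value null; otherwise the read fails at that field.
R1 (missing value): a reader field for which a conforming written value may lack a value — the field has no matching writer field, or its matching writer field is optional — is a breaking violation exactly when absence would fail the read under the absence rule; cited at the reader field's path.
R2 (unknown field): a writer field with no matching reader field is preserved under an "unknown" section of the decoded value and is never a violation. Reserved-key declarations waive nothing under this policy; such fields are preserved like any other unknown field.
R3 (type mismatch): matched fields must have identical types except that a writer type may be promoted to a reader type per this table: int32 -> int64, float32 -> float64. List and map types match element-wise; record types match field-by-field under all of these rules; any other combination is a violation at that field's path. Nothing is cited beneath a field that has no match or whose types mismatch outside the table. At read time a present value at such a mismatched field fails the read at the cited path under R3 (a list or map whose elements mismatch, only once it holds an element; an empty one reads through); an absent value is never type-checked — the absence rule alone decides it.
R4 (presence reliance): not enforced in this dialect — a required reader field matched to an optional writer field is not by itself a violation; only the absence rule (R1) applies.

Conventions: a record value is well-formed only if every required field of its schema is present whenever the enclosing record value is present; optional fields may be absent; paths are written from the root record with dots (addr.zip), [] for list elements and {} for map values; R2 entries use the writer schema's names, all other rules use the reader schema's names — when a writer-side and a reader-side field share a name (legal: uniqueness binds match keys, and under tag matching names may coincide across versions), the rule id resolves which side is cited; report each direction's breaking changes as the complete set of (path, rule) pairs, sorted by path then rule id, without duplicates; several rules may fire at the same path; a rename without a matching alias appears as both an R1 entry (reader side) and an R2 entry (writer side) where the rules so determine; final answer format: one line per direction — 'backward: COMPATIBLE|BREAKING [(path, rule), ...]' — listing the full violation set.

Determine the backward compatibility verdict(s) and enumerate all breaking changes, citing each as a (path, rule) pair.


each type pair in Ticket: writer, then reader
backward analysis of Ticket with v2 as reader and v1 as writer:
  no writer field matches reader archived
  string -> string, writer required: locale aligns to locale
  no writer field matches reader owner
  no writer field matches reader verified
  no writer field matches reader quantity
  int32 -> int64, writer optional: attempts aligns to attempts
  leftover writer field: enabled
  leftover writer field: retries
  violation R1 at owner
  backward on Ticket therefore BREAKING (1)
the other Ticket changes do not affect what is asked:
  renamed field retries to quantity in record Ticket (alias retries declared on the renamed field) -> fires no rule on Ticket, leaving the asked answer as it is
  renamed field enabled to archived in record Ticket -> fires no rule on Ticket, leaving the asked answer as it is
  field locale in record Ticket: required changed to optional -> fires only in the forward direction of Ticket, which is not asked here
  field attempts in record Ticket: type int32 changed to int64 -> fires only in the forward direction of Ticket, which is not asked here
  added field verified to record Ticket: optional bool, tag 23 (in v2 it sits immediately before quantity) -> fires no rule on Ticket, leaving the asked answer as it is

backward: BREAKING [(owner, R1)]
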